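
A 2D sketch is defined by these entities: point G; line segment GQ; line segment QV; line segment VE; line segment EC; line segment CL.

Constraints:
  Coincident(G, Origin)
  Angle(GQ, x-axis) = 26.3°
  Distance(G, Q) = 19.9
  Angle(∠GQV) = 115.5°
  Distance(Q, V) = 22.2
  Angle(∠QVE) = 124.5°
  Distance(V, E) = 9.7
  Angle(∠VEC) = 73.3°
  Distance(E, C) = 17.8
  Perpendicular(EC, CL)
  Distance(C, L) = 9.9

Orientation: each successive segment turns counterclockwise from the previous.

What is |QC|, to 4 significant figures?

17.20

∠QVE = 124.5° gives VE at 146.3° from the x-axis; with |VE| = 9.7, E = (9.460, 36.40). ∠VEC = 73.3° gives EC at -107.0° from the x-axis; with |EC| = 17.8, C = (4.256, 19.37). Then |QC| = |C − Q| = 17.20.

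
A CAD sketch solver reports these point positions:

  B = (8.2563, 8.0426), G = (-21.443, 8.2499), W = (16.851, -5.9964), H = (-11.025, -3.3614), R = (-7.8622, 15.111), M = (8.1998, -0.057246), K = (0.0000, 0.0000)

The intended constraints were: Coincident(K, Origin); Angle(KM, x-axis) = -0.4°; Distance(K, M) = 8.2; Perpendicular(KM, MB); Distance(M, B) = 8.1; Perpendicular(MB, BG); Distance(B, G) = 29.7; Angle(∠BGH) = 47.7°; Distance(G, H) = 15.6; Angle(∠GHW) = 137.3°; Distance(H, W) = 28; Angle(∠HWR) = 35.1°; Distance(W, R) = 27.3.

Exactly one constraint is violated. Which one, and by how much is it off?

Distance(W, R) = 27.3 — off by 5.20.

K = (0.00, 0.00) ✓; KM at -0.4000° ✓; |KM| = 8.200 ✓; ∠(KM, MB) = 90.00° ✓; |MB| = 8.100 ✓; ∠(MB, BG) = 90.00° ✓; |BG| = 29.70 ✓; ∠BGH = 47.70° ✓; |GH| = 15.60 ✓; ∠GHW = 137.3° ✓; |HW| = 28.00 ✓; ∠HWR = 35.10° ✓; |WR| = 32.50 ✗.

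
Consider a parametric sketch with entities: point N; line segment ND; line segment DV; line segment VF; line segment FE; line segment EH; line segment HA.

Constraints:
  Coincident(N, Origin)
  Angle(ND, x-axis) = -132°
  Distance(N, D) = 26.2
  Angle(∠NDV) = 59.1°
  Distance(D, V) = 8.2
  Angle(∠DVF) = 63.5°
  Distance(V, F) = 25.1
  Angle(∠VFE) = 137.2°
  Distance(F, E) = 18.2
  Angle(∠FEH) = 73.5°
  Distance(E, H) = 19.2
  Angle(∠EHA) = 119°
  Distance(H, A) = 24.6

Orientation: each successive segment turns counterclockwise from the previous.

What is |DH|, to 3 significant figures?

23.5

∠VFE = 137.2° gives FE at 148° from the x-axis; with |FE| = 18.2, E = (-31.6, 12.7). ∠FEH = 73.5° gives EH at -105° from the x-axis; with |EH| = 19.2, H = (-36.7, -5.78). Then |DH| = |H − D| = 23.5.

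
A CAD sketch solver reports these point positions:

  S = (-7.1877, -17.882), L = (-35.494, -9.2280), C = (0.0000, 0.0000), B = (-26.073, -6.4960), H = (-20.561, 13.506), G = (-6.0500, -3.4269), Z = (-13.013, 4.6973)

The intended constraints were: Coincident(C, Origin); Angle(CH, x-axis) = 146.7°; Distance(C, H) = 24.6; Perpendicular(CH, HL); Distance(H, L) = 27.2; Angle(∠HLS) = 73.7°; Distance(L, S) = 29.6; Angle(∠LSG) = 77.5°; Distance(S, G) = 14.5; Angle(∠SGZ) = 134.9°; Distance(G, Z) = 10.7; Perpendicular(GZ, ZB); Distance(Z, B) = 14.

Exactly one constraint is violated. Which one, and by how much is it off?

Distance(Z, B) = 14 — off by 3.20.

C = (0.00, 0.00) ✓; CH at 146.7° ✓; |CH| = 24.60 ✓; ∠(CH, HL) = 90.00° ✓; |HL| = 27.20 ✓; ∠HLS = 73.70° ✓; |LS| = 29.60 ✓; ∠LSG = 77.50° ✓; |SG| = 14.50 ✓; ∠SGZ = 134.9° ✓; |GZ| = 10.70 ✓; ∠(GZ, ZB) = 90.00° ✓; |ZB| = 17.20 ✗.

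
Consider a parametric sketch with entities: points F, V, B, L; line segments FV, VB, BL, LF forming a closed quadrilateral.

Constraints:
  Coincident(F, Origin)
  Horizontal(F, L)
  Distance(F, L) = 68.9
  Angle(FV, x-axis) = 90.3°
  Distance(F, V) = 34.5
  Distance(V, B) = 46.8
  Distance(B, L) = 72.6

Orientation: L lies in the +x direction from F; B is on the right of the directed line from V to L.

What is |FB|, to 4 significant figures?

12.52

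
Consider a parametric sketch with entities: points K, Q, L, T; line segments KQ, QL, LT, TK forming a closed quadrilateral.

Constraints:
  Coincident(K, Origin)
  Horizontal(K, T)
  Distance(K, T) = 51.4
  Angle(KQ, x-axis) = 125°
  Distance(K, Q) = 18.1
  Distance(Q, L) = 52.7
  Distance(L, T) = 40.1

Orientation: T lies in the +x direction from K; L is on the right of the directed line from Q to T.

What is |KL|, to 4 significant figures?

34.63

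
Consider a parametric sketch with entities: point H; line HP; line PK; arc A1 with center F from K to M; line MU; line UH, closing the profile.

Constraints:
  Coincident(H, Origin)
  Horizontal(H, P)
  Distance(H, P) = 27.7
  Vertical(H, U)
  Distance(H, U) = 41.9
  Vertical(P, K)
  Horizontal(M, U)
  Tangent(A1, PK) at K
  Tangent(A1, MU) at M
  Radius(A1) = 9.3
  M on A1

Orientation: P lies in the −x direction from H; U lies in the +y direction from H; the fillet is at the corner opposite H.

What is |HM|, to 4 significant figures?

45.76

The virtual corner opposite H is at (-27.70, 41.90). A1 meets PK tangentially, so FK is at right angles to PK and tangency of A1 to MU means the radius FM is perpendicular to MU, with radius 9.3, so the center F sits 9.3 in from both sides at F = (-18.40, 32.60). That places the tangent points at K = (-27.70, 32.60) on PK and M = (-18.40, 41.90) on MU. Then |HM| = |M − H| = 45.76.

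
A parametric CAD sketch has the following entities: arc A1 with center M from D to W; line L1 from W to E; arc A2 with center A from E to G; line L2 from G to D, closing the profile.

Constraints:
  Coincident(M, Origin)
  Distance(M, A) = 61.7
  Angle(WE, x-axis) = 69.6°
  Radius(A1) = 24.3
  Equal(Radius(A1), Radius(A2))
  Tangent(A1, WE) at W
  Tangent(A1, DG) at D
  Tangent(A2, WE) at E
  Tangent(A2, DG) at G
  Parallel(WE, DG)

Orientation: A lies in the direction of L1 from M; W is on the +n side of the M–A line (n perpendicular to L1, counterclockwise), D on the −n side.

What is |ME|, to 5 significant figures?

66.313

The slot axis is L1's direction at 69.6°, so u = (cos 69.6°, sin 69.6°) = (0.34857, 0.93728) and n = (−sin 69.6°, cos 69.6°) = (-0.93728, 0.34857). M is at the origin and A lies 61.7 along u from M, so A = 61.7·u = (21.507, 57.830). Tangency of A1 to both parallel lines with radius 24.3 puts W and D at M ± 24.3·n: W = (-22.776, 8.4703), D = (22.776, -8.4703). Equal radii place E and G the same way about A: E = A + 24.3·n = (-1.2691, 66.301), G = A − 24.3·n = (44.283, 49.360). Then |ME| = |E − M| = 66.313.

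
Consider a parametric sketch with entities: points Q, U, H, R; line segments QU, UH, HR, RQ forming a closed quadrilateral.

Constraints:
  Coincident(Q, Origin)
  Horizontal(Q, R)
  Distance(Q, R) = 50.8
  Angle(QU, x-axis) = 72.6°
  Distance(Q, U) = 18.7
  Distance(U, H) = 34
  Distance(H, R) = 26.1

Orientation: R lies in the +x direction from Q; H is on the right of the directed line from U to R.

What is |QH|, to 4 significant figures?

27.86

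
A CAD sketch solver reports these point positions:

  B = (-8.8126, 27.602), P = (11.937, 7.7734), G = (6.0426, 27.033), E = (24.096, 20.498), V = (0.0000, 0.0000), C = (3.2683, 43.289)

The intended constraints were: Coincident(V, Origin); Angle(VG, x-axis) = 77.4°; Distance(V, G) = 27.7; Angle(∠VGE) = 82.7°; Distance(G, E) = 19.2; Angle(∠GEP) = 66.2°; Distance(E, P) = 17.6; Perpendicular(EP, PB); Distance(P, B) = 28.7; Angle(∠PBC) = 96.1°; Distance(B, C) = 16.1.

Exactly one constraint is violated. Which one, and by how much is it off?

Distance(B, C) = 16.1 — off by 3.70.

V = (0.00, 0.00) ✓; VG at 77.40° ✓; |VG| = 27.70 ✓; ∠VGE = 82.70° ✓; |GE| = 19.20 ✓; ∠GEP = 66.20° ✓; |EP| = 17.60 ✓; ∠(EP, PB) = 90.00° ✓; |PB| = 28.70 ✓; ∠PBC = 96.10° ✓; |BC| = 19.80 ✗.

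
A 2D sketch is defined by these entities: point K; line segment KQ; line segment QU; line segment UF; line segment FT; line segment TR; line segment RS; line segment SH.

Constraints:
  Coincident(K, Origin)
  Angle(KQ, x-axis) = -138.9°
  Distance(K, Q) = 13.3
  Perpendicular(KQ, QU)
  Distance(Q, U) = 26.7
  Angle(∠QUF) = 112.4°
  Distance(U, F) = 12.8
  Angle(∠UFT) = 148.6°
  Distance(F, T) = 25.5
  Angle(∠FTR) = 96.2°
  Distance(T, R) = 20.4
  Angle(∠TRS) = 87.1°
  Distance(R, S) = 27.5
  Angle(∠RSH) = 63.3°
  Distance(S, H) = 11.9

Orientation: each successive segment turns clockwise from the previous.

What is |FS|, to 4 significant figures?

21.87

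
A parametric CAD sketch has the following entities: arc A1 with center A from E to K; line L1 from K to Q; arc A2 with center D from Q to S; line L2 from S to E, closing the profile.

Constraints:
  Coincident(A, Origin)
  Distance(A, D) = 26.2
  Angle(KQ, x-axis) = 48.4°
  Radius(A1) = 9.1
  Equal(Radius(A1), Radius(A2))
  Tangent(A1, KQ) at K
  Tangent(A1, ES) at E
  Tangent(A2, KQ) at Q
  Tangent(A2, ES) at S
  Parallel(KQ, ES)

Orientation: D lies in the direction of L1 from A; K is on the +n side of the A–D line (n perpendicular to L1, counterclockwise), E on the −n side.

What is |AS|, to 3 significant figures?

27.7

Tangency of A1 to both parallel lines with radius 9.1 puts K and E at A ± 9.1·n: K = (-6.80, 6.04), E = (6.80, -6.04). Equal radii place Q and S the same way about D: Q = D + 9.1·n = (10.6, 25.6), S = D − 9.1·n = (24.2, 13.6). Then |AS| = |S − A| = 27.7.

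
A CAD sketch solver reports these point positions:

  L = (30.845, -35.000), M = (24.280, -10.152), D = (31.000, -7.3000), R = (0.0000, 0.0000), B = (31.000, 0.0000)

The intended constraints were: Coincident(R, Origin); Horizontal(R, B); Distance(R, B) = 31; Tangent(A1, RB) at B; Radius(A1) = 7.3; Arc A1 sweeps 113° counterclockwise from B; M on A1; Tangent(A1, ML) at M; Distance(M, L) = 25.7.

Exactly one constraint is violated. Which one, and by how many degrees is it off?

Tangent(A1, ML) at M — off by 8.20°.

R = (0.00, 0.00) ✓; R.y = 0.00, B.y = 0.00 ✓; |RB| = 31.00 ✓; ∠(DB, BR) = 90.00° ✓; |DB| = 7.300 ✓; bearing(D→M) − bearing(D→B) = 113.0° ✓; |DM| = 7.300 ✓; ∠(DM, ML) = 98.20° ✗; |ML| = 25.70 ✓.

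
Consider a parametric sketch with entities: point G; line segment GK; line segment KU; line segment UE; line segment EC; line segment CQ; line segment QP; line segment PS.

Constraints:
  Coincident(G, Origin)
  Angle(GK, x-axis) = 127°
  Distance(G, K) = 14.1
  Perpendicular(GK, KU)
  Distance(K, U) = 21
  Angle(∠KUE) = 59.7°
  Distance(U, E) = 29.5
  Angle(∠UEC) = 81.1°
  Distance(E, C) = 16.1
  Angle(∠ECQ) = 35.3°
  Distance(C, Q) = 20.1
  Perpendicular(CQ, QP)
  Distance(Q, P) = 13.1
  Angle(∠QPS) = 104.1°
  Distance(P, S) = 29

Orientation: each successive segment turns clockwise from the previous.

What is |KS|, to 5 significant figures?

38.255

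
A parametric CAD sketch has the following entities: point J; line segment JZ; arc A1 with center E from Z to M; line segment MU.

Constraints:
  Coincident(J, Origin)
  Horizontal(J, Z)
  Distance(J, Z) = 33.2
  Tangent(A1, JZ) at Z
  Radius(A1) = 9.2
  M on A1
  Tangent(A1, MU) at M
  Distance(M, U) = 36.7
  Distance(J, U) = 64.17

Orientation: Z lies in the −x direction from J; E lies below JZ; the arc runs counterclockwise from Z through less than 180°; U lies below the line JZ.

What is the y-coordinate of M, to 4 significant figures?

-8.310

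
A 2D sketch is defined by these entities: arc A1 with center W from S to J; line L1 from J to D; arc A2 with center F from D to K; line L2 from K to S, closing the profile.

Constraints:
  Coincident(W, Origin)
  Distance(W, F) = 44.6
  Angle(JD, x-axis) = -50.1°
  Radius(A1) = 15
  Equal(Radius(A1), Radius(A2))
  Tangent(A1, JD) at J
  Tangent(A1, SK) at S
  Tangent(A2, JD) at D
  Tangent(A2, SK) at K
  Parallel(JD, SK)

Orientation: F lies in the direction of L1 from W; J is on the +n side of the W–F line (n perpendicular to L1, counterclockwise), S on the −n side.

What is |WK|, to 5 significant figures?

47.055

The slot axis is L1's direction at -50.1°, so u = (cos -50.1°, sin -50.1°) = (0.64145, -0.76717) and n = (−sin -50.1°, cos -50.1°) = (0.76717, 0.64145). W is at the origin and F lies 44.6 along u from W, so F = 44.6·u = (28.609, -34.216). Tangency of A1 to both parallel lines with radius 15.0 puts J and S at W ± 15.0·n: J = (11.507, 9.6217), S = (-11.507, -9.6217). Equal radii place D and K the same way about F: D = F + 15.0·n = (40.116, -24.594), K = F − 15.0·n = (17.101, -43.837). Then |WK| = |K − W| = 47.055.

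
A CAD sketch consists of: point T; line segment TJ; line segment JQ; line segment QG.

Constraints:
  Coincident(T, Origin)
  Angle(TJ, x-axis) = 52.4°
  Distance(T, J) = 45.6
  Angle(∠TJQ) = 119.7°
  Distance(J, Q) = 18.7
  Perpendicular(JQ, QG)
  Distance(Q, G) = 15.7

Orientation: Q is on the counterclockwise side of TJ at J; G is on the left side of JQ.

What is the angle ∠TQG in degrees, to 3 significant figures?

46.2°

T is at the origin; TJ runs at 52.4° with length 45.6, so J = 45.6·(cos 52.4°, sin 52.4°) = (27.8, 36.1). ∠TJQ = 119.7°, so JQ runs at 52.4° + (180° − 119.7°) = 113° from the x-axis; with |JQ| = 18.7, Q = J + 18.7·(cos 113°, sin 113°) = (20.6, 53.4). JQ ⟂ QG; with |QG| = 15.7 on the left of JQ, G = Q + 15.7·(-0.923, -0.386) = (6.12, 47.3). Then cos ∠TQG = QT·QG / (|QT||QG|), giving 46.2°.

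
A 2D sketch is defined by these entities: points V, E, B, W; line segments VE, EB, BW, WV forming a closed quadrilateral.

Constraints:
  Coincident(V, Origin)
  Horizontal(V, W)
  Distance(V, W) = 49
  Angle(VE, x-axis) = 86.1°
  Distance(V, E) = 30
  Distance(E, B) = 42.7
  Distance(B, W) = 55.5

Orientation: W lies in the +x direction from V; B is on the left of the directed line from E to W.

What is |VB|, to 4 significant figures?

65.73

V is at the origin; VW is horizontal with |VW| = 49.0 and W in +x, so W = (49.0, 0). VE runs at 86.1° with |VE| = 30.0, so E = (2.040, 29.93). B is determined by |EB| = 42.7 and |BW| = 55.5 together: it lies at the intersection of circle(E, 42.7) and circle(W, 55.5). With |EW| = 55.69, the foot of the radical line on EW is 16.56 from E and the perpendicular offset is √(42.7² − 16.56²) = 39.36. Taking the left-of-EW solution: B = (37.16, 54.22).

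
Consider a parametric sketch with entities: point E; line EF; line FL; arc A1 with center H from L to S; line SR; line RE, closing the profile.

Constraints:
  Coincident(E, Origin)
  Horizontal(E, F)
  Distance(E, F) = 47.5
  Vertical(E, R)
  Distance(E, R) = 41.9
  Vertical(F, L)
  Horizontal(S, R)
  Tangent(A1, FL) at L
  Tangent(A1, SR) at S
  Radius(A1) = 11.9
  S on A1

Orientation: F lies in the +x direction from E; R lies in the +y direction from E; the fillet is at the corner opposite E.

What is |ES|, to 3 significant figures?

55.0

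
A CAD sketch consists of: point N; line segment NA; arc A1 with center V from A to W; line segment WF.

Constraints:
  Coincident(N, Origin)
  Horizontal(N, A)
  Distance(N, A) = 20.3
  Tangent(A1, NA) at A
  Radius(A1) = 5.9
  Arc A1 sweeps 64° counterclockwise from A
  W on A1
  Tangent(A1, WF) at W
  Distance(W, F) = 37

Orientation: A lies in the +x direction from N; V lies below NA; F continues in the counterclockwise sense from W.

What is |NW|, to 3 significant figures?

15.4

N is at the origin; N and A share the same y with |NA| = 20.3 and A on the +x side, so A = (20.3, 0.00). Since A1 is tangent to NA there, VA ⟂ NA, so V = A + (0, -5.9) = (20.3, -5.90). On A1, A sits at bearing 90° from V; a 64° counterclockwise sweep puts W at bearing 154°, so W = V + 5.9·(cos 154°, sin 154°) = (15.0, -3.31). Then |NW| = |W − N| = 15.4.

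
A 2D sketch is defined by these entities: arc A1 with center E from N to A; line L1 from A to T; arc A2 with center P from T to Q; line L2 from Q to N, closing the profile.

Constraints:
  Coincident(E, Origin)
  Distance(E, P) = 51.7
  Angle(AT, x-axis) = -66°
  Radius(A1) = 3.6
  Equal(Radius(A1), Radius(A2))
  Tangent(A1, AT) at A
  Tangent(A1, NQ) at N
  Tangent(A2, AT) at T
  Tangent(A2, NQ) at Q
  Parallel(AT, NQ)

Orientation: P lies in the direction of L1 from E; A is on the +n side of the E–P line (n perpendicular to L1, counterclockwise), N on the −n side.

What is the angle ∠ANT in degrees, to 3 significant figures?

82.1°

The slot axis is L1's direction at -66.0°, so u = (cos -66.0°, sin -66.0°) = (0.407, -0.914) and n = (−sin -66.0°, cos -66.0°) = (0.914, 0.407). E is at the origin and P lies 51.7 along u from E, so P = 51.7·u = (21.0, -47.2). Tangency of A1 to both parallel lines with radius 3.6 puts A and N at E ± 3.6·n: A = (3.29, 1.46), N = (-3.29, -1.46). Equal radii place T and Q the same way about P: T = P + 3.6·n = (24.3, -45.8), Q = P − 3.6·n = (17.7, -48.7). Then cos ∠ANT = NA·NT / (|NA||NT|), giving 82.1°.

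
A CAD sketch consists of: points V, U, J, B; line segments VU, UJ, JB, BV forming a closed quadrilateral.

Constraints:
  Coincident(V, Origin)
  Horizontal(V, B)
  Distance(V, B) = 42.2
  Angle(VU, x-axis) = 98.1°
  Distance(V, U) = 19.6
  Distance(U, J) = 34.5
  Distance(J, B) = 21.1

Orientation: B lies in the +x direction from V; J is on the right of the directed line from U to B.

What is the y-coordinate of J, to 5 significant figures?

-4.9381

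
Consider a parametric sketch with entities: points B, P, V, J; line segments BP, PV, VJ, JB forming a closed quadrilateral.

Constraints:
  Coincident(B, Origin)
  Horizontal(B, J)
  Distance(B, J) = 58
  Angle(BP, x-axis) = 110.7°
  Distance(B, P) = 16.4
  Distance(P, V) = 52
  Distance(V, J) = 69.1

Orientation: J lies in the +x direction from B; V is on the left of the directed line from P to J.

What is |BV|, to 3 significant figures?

63.2

B is at the origin; B and J share the same y with |BJ| = 58.0 and J in +x, so J = (58.0, 0). BP runs at 110.7° with |BP| = 16.4, so P = (-5.80, 15.3). V is determined by |PV| = 52.0 and |VJ| = 69.1 together: it lies at the intersection of circle(P, 52.0) and circle(J, 69.1). With |PJ| = 65.6, the foot of the radical line on PJ is 17.0 from P and the perpendicular offset is √(52.0² − 17.0²) = 49.1. Taking the left-of-PJ solution: V = (22.2, 59.1).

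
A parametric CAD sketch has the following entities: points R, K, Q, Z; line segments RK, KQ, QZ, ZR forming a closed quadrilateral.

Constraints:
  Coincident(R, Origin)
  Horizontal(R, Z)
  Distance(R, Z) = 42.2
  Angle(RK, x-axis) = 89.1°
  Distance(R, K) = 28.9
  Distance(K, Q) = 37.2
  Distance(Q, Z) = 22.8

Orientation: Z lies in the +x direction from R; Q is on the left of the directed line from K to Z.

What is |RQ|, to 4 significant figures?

43.20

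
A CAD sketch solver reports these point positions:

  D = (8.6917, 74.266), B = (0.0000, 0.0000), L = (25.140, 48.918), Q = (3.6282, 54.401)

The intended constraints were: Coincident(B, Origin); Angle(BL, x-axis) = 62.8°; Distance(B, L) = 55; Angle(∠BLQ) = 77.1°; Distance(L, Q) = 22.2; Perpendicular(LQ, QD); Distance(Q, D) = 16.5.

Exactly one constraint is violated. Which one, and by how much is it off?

Distance(Q, D) = 16.5 — off by 4.00.

B = (0.00, 0.00) ✓; BL at 62.80° ✓; |BL| = 55.00 ✓; ∠BLQ = 77.10° ✓; |LQ| = 22.20 ✓; ∠(LQ, QD) = 90.00° ✓; |QD| = 20.50 ✗.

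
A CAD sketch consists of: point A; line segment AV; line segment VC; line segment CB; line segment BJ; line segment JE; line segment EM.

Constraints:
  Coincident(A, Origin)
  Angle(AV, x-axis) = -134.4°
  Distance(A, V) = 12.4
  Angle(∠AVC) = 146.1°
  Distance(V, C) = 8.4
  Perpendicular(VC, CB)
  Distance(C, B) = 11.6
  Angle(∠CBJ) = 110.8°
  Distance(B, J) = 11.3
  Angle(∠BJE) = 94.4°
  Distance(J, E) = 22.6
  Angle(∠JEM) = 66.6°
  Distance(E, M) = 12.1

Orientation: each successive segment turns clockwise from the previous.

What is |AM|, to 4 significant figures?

16.11

A is at the origin; AV runs at -134.4° with length 12.4, so V = (-8.676, -8.859). ∠AVC = 146.1° gives VC at -168.3° from the x-axis; with |VC| = 8.4, C = (-16.90, -10.56). VC ⟂ CB, so CB runs at 101.7°; with |CB| = 11.6, B = (-19.25, 0.7961). ∠CBJ = 110.8° gives BJ at 32.50° from the x-axis; with |BJ| = 11.3, J = (-9.723, 6.868). ∠BJE = 94.4° gives JE at -53.10° from the x-axis; with |JE| = 22.6, E = (3.846, -11.21). ∠JEM = 66.6° gives EM at -166.5° from the x-axis; with |EM| = 12.1, M = (-7.919, -14.03). Then |AM| = |M − A| = 16.11.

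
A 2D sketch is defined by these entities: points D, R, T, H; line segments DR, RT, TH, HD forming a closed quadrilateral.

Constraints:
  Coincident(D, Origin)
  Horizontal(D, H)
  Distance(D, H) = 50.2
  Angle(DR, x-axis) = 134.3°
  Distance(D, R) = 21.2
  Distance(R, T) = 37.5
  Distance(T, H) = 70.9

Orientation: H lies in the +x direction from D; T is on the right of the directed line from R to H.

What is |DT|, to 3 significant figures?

28.1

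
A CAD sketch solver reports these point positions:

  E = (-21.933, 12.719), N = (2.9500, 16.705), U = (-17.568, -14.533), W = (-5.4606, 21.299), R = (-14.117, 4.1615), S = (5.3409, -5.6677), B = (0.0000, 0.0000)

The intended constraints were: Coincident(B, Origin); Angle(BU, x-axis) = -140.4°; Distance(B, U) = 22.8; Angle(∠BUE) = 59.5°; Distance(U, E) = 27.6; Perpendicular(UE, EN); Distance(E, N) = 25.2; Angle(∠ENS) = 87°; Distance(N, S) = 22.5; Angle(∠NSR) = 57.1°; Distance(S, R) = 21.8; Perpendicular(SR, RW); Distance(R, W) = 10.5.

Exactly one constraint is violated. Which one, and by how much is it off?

Distance(R, W) = 10.5 — off by 8.70.

B = (0.00, 0.00) ✓; BU at -140.4° ✓; |BU| = 22.80 ✓; ∠BUE = 59.50° ✓; |UE| = 27.60 ✓; ∠(UE, EN) = 90.00° ✓; |EN| = 25.20 ✓; ∠ENS = 87.00° ✓; |NS| = 22.50 ✓; ∠NSR = 57.10° ✓; |SR| = 21.80 ✓; ∠(SR, RW) = 90.00° ✓; |RW| = 19.20 ✗.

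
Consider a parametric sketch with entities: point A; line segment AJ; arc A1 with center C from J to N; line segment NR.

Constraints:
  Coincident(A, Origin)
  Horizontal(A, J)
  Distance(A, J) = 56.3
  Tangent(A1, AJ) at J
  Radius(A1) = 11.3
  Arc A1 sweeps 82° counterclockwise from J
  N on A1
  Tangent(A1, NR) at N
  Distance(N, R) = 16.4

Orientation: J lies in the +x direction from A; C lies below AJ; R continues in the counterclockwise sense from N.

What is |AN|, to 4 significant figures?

46.15

A is at the origin; AJ is horizontal with |AJ| = 56.3 and J on the +x side, so J = (56.30, 0.000). The tangent condition forces CJ to be normal to AJ, so C = J + (0, -11.3) = (56.30, -11.30). On A1, J sits at bearing 90° from C; an 82° counterclockwise sweep puts N at bearing 172°, so N = C + 11.3·(cos 172°, sin 172°) = (45.11, -9.727). Then |AN| = |N − A| = 46.15.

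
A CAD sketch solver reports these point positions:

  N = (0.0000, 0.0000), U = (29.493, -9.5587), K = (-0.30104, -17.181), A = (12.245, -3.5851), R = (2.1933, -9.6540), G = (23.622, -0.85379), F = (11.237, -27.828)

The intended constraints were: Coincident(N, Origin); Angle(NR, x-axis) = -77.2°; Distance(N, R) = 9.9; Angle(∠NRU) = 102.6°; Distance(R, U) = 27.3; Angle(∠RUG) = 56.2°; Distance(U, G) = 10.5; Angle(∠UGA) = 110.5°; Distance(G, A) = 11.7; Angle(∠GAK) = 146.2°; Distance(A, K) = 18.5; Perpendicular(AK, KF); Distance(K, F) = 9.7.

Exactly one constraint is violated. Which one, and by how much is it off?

Distance(K, F) = 9.7 — off by 6.00.

N = (0.00, 0.00) ✓; NR at -77.20° ✓; |NR| = 9.900 ✓; ∠NRU = 102.6° ✓; |RU| = 27.30 ✓; ∠RUG = 56.20° ✓; |UG| = 10.50 ✓; ∠UGA = 110.5° ✓; |GA| = 11.70 ✓; ∠GAK = 146.2° ✓; |AK| = 18.50 ✓; ∠(AK, KF) = 90.00° ✓; |KF| = 15.70 ✗.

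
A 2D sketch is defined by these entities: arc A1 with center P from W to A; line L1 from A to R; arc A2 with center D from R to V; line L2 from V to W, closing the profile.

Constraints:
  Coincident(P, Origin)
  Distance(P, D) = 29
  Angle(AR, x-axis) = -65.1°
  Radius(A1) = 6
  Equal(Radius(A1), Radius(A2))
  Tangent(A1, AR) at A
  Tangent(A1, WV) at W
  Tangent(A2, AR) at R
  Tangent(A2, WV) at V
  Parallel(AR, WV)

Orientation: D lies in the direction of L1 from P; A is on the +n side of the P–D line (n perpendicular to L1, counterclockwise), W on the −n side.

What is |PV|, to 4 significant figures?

29.61

The slot axis is L1's direction at -65.1°, so u = (cos -65.1°, sin -65.1°) = (0.4210, -0.9070) and n = (−sin -65.1°, cos -65.1°) = (0.9070, 0.4210). P is at the origin and D lies 29.0 along u from P, so D = 29.0·u = (12.21, -26.30). Tangency of A1 to both parallel lines with radius 6.0 puts A and W at P ± 6.0·n: A = (5.442, 2.526), W = (-5.442, -2.526). Equal radii place R and V the same way about D: R = D + 6.0·n = (17.65, -23.78), V = D − 6.0·n = (6.768, -28.83). Then |PV| = |V − P| = 29.61.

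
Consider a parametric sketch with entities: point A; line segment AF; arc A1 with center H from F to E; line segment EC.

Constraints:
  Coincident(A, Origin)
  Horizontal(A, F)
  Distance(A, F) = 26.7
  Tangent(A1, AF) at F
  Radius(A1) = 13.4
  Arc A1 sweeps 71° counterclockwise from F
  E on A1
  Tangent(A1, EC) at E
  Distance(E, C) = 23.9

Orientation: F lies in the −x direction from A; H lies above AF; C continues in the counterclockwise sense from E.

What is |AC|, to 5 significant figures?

32.247

On A1, F sits at bearing -90° from H; a 71° counterclockwise sweep puts E at bearing -19°, so E = H + 13.4·(cos -19°, sin -19°) = (-14.030, 9.0374). A1 meets EC tangentially, so HE is at right angles to EC, so EC runs along (−sin -19°, cos -19°); with |EC| = 23.9, C = (-6.2490, 31.635). Then |AC| = |C − A| = 32.247.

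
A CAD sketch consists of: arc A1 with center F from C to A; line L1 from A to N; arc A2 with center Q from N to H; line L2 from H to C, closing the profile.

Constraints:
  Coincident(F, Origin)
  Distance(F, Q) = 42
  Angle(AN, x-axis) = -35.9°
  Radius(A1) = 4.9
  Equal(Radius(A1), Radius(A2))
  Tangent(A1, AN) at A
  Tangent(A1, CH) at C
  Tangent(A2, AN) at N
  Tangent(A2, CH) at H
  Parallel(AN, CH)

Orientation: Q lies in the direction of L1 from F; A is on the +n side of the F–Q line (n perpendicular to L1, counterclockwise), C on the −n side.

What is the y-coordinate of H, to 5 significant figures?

-28.597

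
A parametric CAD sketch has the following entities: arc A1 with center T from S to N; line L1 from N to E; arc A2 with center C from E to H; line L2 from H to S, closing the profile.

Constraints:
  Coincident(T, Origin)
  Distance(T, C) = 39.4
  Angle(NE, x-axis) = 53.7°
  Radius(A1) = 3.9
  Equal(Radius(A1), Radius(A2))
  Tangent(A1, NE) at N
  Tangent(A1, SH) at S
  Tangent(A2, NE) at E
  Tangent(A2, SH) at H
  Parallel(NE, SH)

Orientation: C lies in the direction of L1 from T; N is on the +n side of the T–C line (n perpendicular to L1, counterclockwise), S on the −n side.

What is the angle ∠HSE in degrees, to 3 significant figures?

11.2°

The slot axis is L1's direction at 53.7°, so u = (cos 53.7°, sin 53.7°) = (0.592, 0.806) and n = (−sin 53.7°, cos 53.7°) = (-0.806, 0.592). T is at the origin and C lies 39.4 along u from T, so C = 39.4·u = (23.3, 31.8). Tangency of A1 to both parallel lines with radius 3.9 puts N and S at T ± 3.9·n: N = (-3.14, 2.31), S = (3.14, -2.31). Equal radii place E and H the same way about C: E = C + 3.9·n = (20.2, 34.1), H = C − 3.9·n = (26.5, 29.4). Then cos ∠HSE = SH·SE / (|SH||SE|), giving 11.2°.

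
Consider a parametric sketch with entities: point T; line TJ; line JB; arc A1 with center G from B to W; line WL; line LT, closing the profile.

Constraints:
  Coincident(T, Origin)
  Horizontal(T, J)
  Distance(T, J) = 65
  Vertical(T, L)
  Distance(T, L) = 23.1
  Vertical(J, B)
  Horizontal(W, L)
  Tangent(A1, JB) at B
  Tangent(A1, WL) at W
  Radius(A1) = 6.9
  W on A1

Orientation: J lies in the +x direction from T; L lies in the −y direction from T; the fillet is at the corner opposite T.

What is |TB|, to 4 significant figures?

66.99

T is at the origin; T and J share the same y with |TJ| = 65.0 and J on the +x side, so J = (65.00, 0.000). T and L share the same x with |TL| = 23.1 and L on the −y side, so L = (0.000, -23.10). The virtual corner opposite T is at (65.00, -23.10). Tangency of A1 to JB means the radius GB is perpendicular to JB and tangency of A1 to WL means the radius GW is perpendicular to WL, with radius 6.9, so the center G sits 6.9 in from both sides at G = (58.10, -16.20). That places the tangent points at B = (65.00, -16.20) on JB and W = (58.10, -23.10) on WL. Then |TB| = |B − T| = 66.99.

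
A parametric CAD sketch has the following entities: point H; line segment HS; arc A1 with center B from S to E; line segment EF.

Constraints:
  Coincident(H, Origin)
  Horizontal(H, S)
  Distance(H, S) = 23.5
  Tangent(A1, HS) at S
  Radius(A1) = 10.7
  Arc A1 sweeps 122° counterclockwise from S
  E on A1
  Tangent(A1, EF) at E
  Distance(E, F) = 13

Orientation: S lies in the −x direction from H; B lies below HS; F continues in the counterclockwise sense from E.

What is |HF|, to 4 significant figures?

37.55

H is at the origin; HS is horizontal with |HS| = 23.5 and S on the −x side, so S = (-23.50, 0.000). Tangency of A1 to HS means the radius BS is perpendicular to HS, so B = S + (0, -10.7) = (-23.50, -10.70). On A1, S sits at bearing 90° from B; a 122° counterclockwise sweep puts E at bearing 212°, so E = B + 10.7·(cos 212°, sin 212°) = (-32.57, -16.37). A1 meets EF tangentially, so BE is at right angles to EF, so EF runs along (−sin 212°, cos 212°); with |EF| = 13.0, F = (-25.69, -27.39). Then |HF| = |F − H| = 37.55.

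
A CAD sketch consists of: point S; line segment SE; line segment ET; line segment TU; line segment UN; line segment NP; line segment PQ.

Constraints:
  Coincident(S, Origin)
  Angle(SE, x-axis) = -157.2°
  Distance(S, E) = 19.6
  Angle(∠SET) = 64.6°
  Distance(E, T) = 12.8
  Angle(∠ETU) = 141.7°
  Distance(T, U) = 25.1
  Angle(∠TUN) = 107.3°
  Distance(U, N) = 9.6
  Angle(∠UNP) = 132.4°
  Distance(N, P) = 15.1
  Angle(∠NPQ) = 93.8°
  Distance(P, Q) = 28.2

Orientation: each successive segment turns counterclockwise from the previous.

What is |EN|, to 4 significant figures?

38.02

S is at the origin; SE runs at -157.2° with length 19.6, so E = (-18.07, -7.595). ∠SET = 64.6° gives ET at -41.80° from the x-axis; with |ET| = 12.8, T = (-8.526, -16.13). ∠ETU = 141.7° gives TU at -3.500° from the x-axis; with |TU| = 25.1, U = (16.53, -17.66). ∠TUN = 107.3° gives UN at 69.20° from the x-axis; with |UN| = 9.6, N = (19.94, -8.685). Then |EN| = |N − E| = 38.02.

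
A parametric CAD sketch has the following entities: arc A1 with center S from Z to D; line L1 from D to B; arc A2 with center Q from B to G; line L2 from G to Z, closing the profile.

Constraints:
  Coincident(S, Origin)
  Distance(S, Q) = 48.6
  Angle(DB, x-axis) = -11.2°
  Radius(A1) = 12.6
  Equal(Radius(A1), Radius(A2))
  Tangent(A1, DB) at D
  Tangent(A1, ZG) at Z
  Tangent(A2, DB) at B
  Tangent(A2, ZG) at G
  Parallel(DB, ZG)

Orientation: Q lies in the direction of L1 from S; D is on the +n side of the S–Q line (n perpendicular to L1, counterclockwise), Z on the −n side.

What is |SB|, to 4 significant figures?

50.21

The slot axis is L1's direction at -11.2°, so u = (cos -11.2°, sin -11.2°) = (0.9810, -0.1942) and n = (−sin -11.2°, cos -11.2°) = (0.1942, 0.9810). S is at the origin and Q lies 48.6 along u from S, so Q = 48.6·u = (47.67, -9.440). Tangency of A1 to both parallel lines with radius 12.6 puts D and Z at S ± 12.6·n: D = (2.447, 12.36), Z = (-2.447, -12.36). Equal radii place B and G the same way about Q: B = Q + 12.6·n = (50.12, 2.920), G = Q − 12.6·n = (45.23, -21.80). Then |SB| = |B − S| = 50.21.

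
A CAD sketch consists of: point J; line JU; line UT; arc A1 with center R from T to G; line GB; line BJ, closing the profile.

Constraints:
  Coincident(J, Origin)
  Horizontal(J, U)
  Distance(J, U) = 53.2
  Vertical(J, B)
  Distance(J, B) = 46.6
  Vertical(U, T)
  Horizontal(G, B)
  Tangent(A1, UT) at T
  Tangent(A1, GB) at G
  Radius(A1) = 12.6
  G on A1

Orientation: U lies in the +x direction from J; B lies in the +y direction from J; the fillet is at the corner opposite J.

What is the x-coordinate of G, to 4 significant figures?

40.60

J is at the origin; J and U share the same y with |JU| = 53.2 and U on the +x side, so U = (53.20, 0.000). J and B share the same x with |JB| = 46.6 and B on the +y side, so B = (0.000, 46.60). The virtual corner opposite J is at (53.20, 46.60). The tangent condition forces RT to be normal to UT and since A1 is tangent to GB there, RG ⟂ GB, with radius 12.6, so the center R sits 12.6 in from both sides at R = (40.60, 34.00). That places the tangent points at T = (53.20, 34.00) on UT and G = (40.60, 46.60) on GB. So G.x = 40.60.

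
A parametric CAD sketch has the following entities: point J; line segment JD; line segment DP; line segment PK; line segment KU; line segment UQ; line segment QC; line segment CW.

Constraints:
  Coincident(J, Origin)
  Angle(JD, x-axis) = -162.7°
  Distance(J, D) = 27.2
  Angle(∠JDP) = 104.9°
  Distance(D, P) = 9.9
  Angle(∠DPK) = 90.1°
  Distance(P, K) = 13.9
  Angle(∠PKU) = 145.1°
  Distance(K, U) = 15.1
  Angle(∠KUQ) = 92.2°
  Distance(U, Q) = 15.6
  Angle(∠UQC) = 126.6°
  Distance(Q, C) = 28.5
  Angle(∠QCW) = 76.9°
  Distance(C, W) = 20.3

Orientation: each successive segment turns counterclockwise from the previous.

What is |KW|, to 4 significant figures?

21.55

J is at the origin; JD runs at -162.7° with length 27.2, so D = (-25.97, -8.089). ∠JDP = 104.9° gives DP at -87.60° from the x-axis; with |DP| = 9.9, P = (-25.55, -17.98). ∠DPK = 90.1° gives PK at 2.300° from the x-axis; with |PK| = 13.9, K = (-11.67, -17.42). ∠PKU = 145.1° gives KU at 37.20° from the x-axis; with |KU| = 15.1, U = (0.3615, -8.293). ∠KUQ = 92.2° gives UQ at 125.0° from the x-axis; with |UQ| = 15.6, Q = (-8.586, 4.486). ∠UQC = 126.6° gives QC at 178.4° from the x-axis; with |QC| = 28.5, C = (-37.08, 5.282). ∠QCW = 76.9° gives CW at -78.50° from the x-axis; with |CW| = 20.3, W = (-33.03, -14.61). Then |KW| = |W − K| = 21.55.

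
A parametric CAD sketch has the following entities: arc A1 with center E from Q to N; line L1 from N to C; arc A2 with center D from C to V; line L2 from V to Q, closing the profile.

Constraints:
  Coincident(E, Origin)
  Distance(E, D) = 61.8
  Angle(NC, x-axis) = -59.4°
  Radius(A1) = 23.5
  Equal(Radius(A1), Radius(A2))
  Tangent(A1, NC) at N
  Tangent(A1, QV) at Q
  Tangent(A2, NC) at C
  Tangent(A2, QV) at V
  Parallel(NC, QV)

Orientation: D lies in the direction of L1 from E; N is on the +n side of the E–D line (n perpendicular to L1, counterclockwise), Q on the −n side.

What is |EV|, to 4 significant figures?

66.12

The slot axis is L1's direction at -59.4°, so u = (cos -59.4°, sin -59.4°) = (0.5090, -0.8607) and n = (−sin -59.4°, cos -59.4°) = (0.8607, 0.5090). E is at the origin and D lies 61.8 along u from E, so D = 61.8·u = (31.46, -53.19). Tangency of A1 to both parallel lines with radius 23.5 puts N and Q at E ± 23.5·n: N = (20.23, 11.96), Q = (-20.23, -11.96). Equal radii place C and V the same way about D: C = D + 23.5·n = (51.69, -41.23), V = D − 23.5·n = (11.23, -65.16). Then |EV| = |V − E| = 66.12.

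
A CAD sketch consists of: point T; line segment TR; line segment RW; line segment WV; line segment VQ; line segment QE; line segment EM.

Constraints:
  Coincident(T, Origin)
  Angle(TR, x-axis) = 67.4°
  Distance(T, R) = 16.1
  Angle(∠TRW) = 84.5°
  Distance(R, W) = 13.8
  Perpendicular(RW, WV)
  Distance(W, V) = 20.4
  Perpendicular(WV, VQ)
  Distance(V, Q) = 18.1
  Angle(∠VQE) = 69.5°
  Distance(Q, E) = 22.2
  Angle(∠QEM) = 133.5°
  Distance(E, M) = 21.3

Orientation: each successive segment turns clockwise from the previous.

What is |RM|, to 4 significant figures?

24.67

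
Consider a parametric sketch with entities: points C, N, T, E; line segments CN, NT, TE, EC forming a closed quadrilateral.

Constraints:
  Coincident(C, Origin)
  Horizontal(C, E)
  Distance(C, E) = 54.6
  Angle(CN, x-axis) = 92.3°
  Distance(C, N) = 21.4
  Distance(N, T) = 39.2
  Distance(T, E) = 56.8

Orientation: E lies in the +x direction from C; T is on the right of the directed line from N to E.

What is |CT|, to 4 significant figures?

17.80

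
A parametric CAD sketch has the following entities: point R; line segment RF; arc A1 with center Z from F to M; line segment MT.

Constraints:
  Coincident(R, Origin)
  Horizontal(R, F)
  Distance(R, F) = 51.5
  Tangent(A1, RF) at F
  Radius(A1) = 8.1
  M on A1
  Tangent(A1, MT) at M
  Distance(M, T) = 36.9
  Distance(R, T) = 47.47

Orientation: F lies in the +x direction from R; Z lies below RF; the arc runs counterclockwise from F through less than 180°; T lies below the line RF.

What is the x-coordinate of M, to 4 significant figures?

44.17

Checks: ∠(ZF, FR) = 90.00° ✓; |ZM| = 8.100 ✓; ∠(ZM, MT) = 90.00° ✓; |MT| = 36.90 ✓; |RT| = 47.47 ✓.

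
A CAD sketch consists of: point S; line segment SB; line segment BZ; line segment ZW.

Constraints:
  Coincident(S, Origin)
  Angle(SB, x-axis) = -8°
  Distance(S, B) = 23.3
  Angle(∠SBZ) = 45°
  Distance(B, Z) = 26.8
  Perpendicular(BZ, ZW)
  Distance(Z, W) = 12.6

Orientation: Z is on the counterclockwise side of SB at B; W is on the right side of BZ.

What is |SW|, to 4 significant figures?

30.85

S is at the origin; SB runs at -8.0° with length 23.3, so B = 23.3·(cos -8.0°, sin -8.0°) = (23.07, -3.243). ∠SBZ = 45.0°, so BZ runs at -8.0° + (180° − 45.0°) = 127.0° from the x-axis; with |BZ| = 26.8, Z = B + 26.8·(cos 127.0°, sin 127.0°) = (6.945, 18.16). BZ ⟂ ZW; with |ZW| = 12.6 on the right of BZ, W = Z + 12.6·(0.7986, 0.6018) = (17.01, 25.74). Then |SW| = |W − S| = 30.85.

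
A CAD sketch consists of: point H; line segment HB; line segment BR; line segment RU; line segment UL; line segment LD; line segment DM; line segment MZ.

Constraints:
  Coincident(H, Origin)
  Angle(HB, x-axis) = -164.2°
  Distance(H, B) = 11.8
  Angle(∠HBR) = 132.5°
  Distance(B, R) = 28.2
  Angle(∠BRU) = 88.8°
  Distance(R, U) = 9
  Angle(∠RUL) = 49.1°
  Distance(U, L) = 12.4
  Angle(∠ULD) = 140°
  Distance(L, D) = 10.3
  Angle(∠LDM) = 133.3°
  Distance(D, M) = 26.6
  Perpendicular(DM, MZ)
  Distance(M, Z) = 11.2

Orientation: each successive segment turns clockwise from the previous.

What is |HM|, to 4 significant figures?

57.31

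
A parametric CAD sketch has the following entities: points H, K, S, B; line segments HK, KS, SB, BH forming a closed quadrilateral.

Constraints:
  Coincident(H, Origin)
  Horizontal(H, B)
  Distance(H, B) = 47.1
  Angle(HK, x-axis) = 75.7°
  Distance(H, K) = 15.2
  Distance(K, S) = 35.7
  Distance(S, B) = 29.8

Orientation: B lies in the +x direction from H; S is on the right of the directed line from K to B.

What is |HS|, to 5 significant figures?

27.154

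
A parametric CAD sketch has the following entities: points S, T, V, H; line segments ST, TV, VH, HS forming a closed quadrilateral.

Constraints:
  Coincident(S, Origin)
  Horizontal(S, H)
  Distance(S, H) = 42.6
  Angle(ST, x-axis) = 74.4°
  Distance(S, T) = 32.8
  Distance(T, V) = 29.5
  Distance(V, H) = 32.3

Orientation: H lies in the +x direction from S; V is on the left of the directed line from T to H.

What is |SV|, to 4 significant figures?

49.93

Checks: |TV| = 29.50 ✓; |VH| = 32.30 ✓.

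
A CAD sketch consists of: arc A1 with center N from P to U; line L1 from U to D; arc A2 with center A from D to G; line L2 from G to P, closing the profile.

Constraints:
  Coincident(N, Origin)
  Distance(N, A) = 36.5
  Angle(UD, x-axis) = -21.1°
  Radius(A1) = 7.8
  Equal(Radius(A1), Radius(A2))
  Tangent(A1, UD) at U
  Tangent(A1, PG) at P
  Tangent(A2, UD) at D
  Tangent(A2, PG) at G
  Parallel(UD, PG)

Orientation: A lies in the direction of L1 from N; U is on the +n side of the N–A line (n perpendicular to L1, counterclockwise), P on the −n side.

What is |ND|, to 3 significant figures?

37.3

Tangency of A1 to both parallel lines with radius 7.8 puts U and P at N ± 7.8·n: U = (2.81, 7.28), P = (-2.81, -7.28). Equal radii place D and G the same way about A: D = A + 7.8·n = (36.9, -5.86), G = A − 7.8·n = (31.2, -20.4). Then |ND| = |D − N| = 37.3.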